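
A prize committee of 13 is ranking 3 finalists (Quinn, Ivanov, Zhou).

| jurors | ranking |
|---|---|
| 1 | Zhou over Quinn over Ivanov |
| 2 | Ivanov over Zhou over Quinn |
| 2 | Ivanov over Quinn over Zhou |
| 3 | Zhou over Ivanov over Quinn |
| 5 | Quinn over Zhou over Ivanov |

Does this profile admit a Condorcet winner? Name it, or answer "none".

Check each pair by majority over 13 ballots:
Quinn vs Ivanov: Quinn preferred on 1+5 = 6 ballots; Ivanov wins 7–6.
Quinn–Zhou: Quinn 7–6.
Ivanov vs Zhou: Zhou wins 9–4.
No nominee is unbeaten: Quinn loses to Ivanov; Ivanov loses to Zhou; Zhou loses to Quinn. In particular Quinn → Zhou → Ivanov → Quinn is a majority cycle — no Condorcet winner exists.

none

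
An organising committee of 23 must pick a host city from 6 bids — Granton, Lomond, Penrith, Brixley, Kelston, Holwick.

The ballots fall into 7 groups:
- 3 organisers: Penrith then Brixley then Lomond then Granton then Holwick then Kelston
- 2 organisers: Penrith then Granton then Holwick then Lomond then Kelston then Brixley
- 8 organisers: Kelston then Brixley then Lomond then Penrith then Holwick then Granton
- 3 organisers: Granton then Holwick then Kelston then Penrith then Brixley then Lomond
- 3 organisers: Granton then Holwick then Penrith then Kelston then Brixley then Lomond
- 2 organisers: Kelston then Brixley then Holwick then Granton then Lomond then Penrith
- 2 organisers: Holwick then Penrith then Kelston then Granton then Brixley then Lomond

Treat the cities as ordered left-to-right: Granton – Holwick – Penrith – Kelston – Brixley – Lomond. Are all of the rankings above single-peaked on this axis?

Axis positions: Granton=1, Holwick=2, Penrith=3, Kelston=4, Brixley=5, Lomond=6.
Group 1: ranking walks positions 3-5-6-1-2-4; Brixley is ranked above Kelston even though Kelston lies between Brixley and the peak Penrith on the axis — preferences dip and rise again. Not single-peaked.
Group 2: ranking walks positions 3-1-2-6-4-5; Granton is ranked above Holwick even though Holwick lies between Granton and the peak Penrith on the axis — preferences dip and rise again. Not single-peaked.
Group 3 (peak Kelston at position 4): ranking walks positions 4-5-6-3-2-1, expanding outward from the peak — single-peaked.
Group 4: ranking walks positions 1-2-4-3-5-6; Kelston is ranked above Penrith even though Penrith lies between Kelston and the peak Granton on the axis — preferences dip and rise again. Not single-peaked.
Group 5 (peak Granton at position 1): ranking walks positions 1-2-3-4-5-6, expanding outward from the peak — single-peaked.
Group 6: ranking walks positions 4-5-2-1-6-3; Holwick is ranked above Penrith even though Penrith lies between Holwick and the peak Kelston on the axis — preferences dip and rise again. Not single-peaked.
Group 7 (peak Holwick at position 2): ranking walks positions 2-3-4-1-5-6, expanding outward from the peak — single-peaked.
Group 1 violates single-peakedness, so the profile is not single-peaked on this axis.

no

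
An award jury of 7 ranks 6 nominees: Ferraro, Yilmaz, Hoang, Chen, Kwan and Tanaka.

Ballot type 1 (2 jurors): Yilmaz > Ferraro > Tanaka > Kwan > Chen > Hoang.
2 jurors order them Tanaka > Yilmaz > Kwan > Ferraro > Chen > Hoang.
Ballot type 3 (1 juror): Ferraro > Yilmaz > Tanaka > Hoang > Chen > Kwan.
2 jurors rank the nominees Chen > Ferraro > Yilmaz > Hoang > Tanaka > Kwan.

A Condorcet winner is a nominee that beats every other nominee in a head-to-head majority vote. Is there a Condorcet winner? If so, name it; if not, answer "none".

Pairwise majorities:
Ferraro vs Yilmaz: Ferraro is ranked higher on 1+2 = 3 ballots, Yilmaz on 4. Yilmaz wins 4–3.
Ferraro vs Hoang: 2+2+1+2 = 7 for Ferraro, 0 for Hoang — Ferraro by 7–0.
Ferraro vs Chen: Ferraro wins 5–2.
Ferraro vs Kwan: Ferraro, 5–2.
Ferraro vs Tanaka: Ferraro is ranked higher on 2+1+2 = 5 ballots, Tanaka on 2. Ferraro wins 5–2.
Yilmaz vs Hoang: 7 to 0, Yilmaz.
Yilmaz vs Chen: Yilmaz is ranked higher on 2+2+1 = 5 ballots, Chen on 2. Yilmaz wins 5–2.
Yilmaz vs Kwan: Yilmaz, 7–0.
Yilmaz vs Tanaka: Yilmaz, 5–2.
Hoang vs Chen: 1 to 6, Chen.
Hoang vs Kwan: Kwan wins 4–3.
Hoang vs Tanaka: 2 to 5, Tanaka.
Chen vs Kwan: Kwan, 4–3.
Chen vs Tanaka: Tanaka wins 5–2.
Kwan vs Tanaka: Tanaka wins 7–0.
Yilmaz defeats every rival head-to-head and is the Condorcet winner.

Yilmaz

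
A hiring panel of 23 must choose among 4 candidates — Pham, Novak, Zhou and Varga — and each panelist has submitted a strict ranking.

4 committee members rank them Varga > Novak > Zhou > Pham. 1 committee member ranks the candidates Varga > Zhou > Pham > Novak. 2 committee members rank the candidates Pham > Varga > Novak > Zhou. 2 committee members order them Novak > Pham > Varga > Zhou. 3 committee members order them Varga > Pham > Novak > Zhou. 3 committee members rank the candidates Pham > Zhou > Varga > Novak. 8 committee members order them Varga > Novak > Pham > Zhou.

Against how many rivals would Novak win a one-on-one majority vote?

2

Novak against each rival (23 committee members):
Novak vs Pham: 4+2+8 = 14 for Novak, 9 for Pham — Novak by 14–9.
Novak vs Zhou: Novak is ranked higher on 4+2+2+3+8 = 19 ballots, Zhou on 4. Novak wins 19–4.
Novak vs Varga: 2 to 21, Varga.
Novak beats Pham, Zhou; loses to Varga — 2 pairwise wins.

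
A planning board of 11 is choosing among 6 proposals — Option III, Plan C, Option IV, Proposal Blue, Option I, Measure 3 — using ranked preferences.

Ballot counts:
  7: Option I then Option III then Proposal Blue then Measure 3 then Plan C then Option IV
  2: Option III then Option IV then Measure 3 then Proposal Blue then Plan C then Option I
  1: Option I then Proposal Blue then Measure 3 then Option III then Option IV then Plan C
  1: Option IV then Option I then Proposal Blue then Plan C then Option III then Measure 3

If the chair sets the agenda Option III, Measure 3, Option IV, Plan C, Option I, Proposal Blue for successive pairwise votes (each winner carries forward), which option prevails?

Round 1: Option III vs Measure 3 — 10–1, Option III advances.
Round 2: Option III vs Option IV — 10–1, Option III advances.
Round 3: Option III vs Plan C — 10–1, Option III advances.
Round 4: Option III vs Option I — 2–9, Option I advances.
Round 5: Option I vs Proposal Blue — 9–2, Option I advances.
The agenda winner is Option I.

Option I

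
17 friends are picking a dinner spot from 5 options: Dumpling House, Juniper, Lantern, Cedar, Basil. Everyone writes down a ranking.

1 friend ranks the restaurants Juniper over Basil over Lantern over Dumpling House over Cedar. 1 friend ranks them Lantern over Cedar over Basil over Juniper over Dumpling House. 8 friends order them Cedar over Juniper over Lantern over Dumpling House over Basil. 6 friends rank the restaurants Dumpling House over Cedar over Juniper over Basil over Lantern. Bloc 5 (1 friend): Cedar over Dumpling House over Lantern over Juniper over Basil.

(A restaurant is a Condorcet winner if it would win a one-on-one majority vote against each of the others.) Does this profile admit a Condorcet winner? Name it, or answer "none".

Cedar

Head-to-head results (17 friends):
Dumpling House vs Juniper: Juniper wins 10–7.
Dumpling House–Lantern: Lantern 10–7.
Dumpling House vs Cedar: Cedar, 10–7.
Dumpling House vs Basil: Dumpling House, 15–2.
Juniper vs Lantern: Juniper wins 15–2.
Juniper–Cedar: Cedar 16–1.
Juniper vs Basil: Juniper wins 16–1.
Lantern–Cedar: Cedar 15–2.
Lantern–Basil: Lantern 10–7.
Cedar vs Basil: Cedar wins 16–1.
Cedar defeats every rival head-to-head and is the Condorcet winner.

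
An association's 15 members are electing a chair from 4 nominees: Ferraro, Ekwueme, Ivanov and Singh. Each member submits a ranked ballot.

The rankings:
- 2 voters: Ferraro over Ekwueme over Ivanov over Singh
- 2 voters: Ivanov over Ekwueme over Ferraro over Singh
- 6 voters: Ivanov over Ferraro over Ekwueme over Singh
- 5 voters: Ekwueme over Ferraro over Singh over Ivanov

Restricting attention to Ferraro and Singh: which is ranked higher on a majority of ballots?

Ballots ranking Ferraro above Singh: 2 + 2 + 6 + 5 = 15.
Ballots ranking Singh above Ferraro: 15 − 15 = 0.
Ferraro wins the head-to-head 15–0.

Ferraro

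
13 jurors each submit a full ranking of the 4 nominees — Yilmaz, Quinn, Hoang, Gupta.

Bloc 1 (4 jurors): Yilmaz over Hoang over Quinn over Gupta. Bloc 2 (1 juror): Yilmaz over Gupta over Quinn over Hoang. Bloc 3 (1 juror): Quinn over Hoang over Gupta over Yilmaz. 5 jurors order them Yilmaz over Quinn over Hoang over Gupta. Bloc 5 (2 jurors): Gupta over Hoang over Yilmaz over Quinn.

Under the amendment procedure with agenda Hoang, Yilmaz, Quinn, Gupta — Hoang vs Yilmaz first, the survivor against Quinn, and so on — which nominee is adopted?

Yilmaz

Round 1: Hoang vs Yilmaz — 3–10, Yilmaz advances.
Round 2: Yilmaz vs Quinn — 12–1, Yilmaz advances.
Round 3: Yilmaz vs Gupta — 10–3, Yilmaz advances.
The agenda winner is Yilmaz.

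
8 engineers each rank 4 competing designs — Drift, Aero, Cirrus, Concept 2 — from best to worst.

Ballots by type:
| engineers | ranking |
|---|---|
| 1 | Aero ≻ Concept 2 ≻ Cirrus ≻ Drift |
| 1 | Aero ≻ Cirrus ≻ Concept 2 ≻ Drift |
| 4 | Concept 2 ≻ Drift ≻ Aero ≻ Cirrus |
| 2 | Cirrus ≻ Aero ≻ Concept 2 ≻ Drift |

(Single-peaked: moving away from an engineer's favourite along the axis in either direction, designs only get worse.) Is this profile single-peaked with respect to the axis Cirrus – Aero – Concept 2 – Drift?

Axis positions: Cirrus=1, Aero=2, Concept 2=3, Drift=4.
Type 1 (peak Aero at position 2): ranking walks positions 2-3-1-4, expanding outward from the peak — single-peaked.
Type 2 (peak Aero at position 2): ranking walks positions 2-1-3-4, expanding outward from the peak — single-peaked.
Type 3 (peak Concept 2 at position 3): ranking walks positions 3-4-2-1, expanding outward from the peak — single-peaked.
Type 4 (peak Cirrus at position 1): ranking walks positions 1-2-3-4, expanding outward from the peak — single-peaked.
Every ranking is single-peaked on this axis.

yes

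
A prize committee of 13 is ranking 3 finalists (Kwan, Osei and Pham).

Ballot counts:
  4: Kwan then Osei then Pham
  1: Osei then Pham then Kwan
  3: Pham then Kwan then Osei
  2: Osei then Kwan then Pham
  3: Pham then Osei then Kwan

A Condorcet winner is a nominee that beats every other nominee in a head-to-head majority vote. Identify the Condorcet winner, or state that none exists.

none

Pairwise majorities:
Kwan vs Osei: Kwan preferred on 4+3 = 7 ballots; Kwan wins 7–6.
Kwan vs Pham: Kwan preferred on 4+2 = 6 ballots; Pham wins 7–6.
Osei vs Pham: 4+1+2 = 7 for Osei, 6 for Pham — Osei by 7–6.
Every nominee loses at least once (Kwan loses to Pham; Osei loses to Kwan; Pham loses to Osei). The majority relation contains the cycle Kwan > Osei > Pham > Kwan, so there is no Condorcet winner.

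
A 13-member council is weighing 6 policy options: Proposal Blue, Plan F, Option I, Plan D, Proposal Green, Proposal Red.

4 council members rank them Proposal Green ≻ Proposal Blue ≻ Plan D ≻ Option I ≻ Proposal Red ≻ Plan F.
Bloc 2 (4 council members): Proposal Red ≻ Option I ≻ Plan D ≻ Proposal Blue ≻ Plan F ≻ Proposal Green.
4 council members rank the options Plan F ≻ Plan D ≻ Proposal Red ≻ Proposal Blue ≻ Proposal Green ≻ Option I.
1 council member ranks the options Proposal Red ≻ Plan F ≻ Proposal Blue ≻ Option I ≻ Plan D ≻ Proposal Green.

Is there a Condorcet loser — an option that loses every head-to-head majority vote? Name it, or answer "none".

Pairwise majorities:
Proposal Blue–Plan F: Proposal Blue 8–5.
Proposal Blue vs Option I: Proposal Blue is ranked higher on 4+4+1 = 9 ballots, Option I on 4. Proposal Blue wins 9–4.
Proposal Blue vs Plan D: Plan D, 8–5.
Proposal Blue vs Proposal Green: Proposal Blue, 9–4.
Proposal Blue–Proposal Red: Proposal Red 9–4.
Plan F vs Option I: Option I, 8–5.
Plan F vs Plan D: Plan F is ranked higher on 4+1 = 5 ballots, Plan D on 8. Plan D wins 8–5.
Plan F vs Proposal Green: 4+4+1 = 9 for Plan F, 4 for Proposal Green — Plan F by 9–4.
Plan F vs Proposal Red: 4 for Plan F, 9 for Proposal Red — Proposal Red by 9–4.
Option I vs Plan D: 4+1 = 5 for Option I, 8 for Plan D — Plan D by 8–5.
Option I vs Proposal Green: Option I is ranked higher on 4+1 = 5 ballots, Proposal Green on 8. Proposal Green wins 8–5.
Option I vs Proposal Red: 4 to 9, Proposal Red.
Plan D vs Proposal Green: Plan D, 9–4.
Plan D vs Proposal Red: 8 to 5, Plan D.
Proposal Green vs Proposal Red: Proposal Green is ranked higher on 4 ballots, Proposal Red on 9. Proposal Red wins 9–4.
Each option has at least one pairwise win (Proposal Blue beats Plan F; Plan F beats Proposal Green; Option I beats Plan F; Plan D beats Proposal Blue; Proposal Green beats Option I; Proposal Red beats Proposal Blue) — no Condorcet loser.

none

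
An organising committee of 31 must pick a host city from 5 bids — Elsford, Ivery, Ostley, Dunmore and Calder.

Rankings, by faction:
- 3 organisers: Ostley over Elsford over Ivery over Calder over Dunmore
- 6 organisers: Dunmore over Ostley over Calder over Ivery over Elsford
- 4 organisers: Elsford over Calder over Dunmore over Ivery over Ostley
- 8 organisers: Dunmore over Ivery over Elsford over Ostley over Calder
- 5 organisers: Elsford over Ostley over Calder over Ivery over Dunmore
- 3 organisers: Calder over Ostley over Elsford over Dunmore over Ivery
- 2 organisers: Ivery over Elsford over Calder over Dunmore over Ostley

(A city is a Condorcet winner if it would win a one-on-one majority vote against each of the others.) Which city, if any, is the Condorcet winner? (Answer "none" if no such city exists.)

none

Pairwise majorities:
Elsford vs Ivery: Ivery, 16–15.
Elsford vs Ostley: Elsford wins 19–12.
Elsford–Dunmore: Elsford 17–14.
Elsford vs Calder: Elsford wins 22–9.
Ivery–Ostley: Ostley 17–14.
Ivery–Dunmore: Dunmore 21–10.
Ivery vs Calder: Calder wins 18–13.
Ostley vs Dunmore: Dunmore, 20–11.
Ostley vs Calder: Ostley wins 22–9.
Dunmore–Calder: Calder 17–14.
Each city drops at least one matchup (Elsford loses to Ivery; Ivery loses to Ostley; Ostley loses to Elsford; Dunmore loses to Elsford; Calder loses to Elsford); the cycle Elsford > Ostley > Ivery > Elsford rules out a Condorcet winner.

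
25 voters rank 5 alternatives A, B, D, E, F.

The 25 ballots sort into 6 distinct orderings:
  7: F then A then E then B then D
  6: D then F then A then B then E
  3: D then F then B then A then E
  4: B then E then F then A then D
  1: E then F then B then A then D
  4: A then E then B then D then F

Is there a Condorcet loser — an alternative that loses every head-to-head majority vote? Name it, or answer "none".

none

Head-to-head results (25 voters):
A vs B: A wins 17–8.
A vs D: A wins 16–9.
A vs E: 7+6+3+4 = 20 for A, 5 for E — A by 20–5.
A–F: F 21–4.
B vs D: B is ranked higher on 7+4+1+4 = 16 ballots, D on 9. B wins 16–9.
B vs E: 6+3+4 = 13 for B, 12 for E — B by 13–12.
B vs F: F, 17–8.
D vs E: 6+3 = 9 for D, 16 for E — E by 16–9.
D vs F: D wins 13–12.
E vs F: E preferred on 4+1+4 = 9 ballots; F wins 16–9.
Each alternative has at least one pairwise win (A beats B; B beats D; D beats F; E beats D; F beats A) — no Condorcet loser.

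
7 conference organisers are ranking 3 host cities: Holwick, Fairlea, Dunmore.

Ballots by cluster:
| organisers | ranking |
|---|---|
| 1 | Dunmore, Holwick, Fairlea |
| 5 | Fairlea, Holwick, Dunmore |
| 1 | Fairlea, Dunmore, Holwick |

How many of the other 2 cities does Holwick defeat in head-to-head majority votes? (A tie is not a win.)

Holwick against each rival (7 organisers):
Holwick vs Fairlea: Holwick preferred on 1 ballot; Fairlea wins 6–1.
Holwick vs Dunmore: Holwick, 5–2.
Holwick beats Dunmore; loses to Fairlea — 1 pairwise win.

1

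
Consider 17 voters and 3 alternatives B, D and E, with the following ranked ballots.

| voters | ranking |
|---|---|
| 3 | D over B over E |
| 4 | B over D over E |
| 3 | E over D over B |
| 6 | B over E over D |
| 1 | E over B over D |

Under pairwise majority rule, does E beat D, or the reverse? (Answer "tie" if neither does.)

Ballots ranking E above D: 3 + 6 + 1 = 10.
Ballots ranking D above E: 17 − 10 = 7.
E wins the head-to-head 10–7.

E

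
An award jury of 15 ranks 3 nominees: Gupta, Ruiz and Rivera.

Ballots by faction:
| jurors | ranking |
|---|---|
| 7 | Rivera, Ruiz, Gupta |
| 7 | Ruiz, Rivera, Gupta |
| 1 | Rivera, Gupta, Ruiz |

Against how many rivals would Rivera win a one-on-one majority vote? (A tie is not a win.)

Rivera against each rival (15 jurors):
Rivera vs Gupta: 7+7+1 = 15 for Rivera, 0 for Gupta — Rivera by 15–0.
Rivera–Ruiz: Rivera 8–7.
Rivera beats Gupta, Ruiz — 2 pairwise wins.

2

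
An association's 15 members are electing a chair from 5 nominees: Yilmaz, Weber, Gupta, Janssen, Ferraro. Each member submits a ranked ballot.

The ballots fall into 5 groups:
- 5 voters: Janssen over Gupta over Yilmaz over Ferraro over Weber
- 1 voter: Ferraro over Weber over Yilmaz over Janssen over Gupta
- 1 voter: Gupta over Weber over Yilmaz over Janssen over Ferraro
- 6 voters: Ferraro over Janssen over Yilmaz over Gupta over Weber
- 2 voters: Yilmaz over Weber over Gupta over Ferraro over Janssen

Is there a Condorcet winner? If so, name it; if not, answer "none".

Check each pair by majority over 15 ballots:
Yilmaz vs Weber: Yilmaz, 13–2.
Yilmaz vs Gupta: Yilmaz wins 9–6.
Yilmaz vs Janssen: Janssen, 11–4.
Yilmaz vs Ferraro: Yilmaz wins 8–7.
Weber vs Gupta: Gupta wins 12–3.
Weber–Janssen: Janssen 11–4.
Weber–Ferraro: Ferraro 12–3.
Gupta vs Janssen: Janssen wins 12–3.
Gupta vs Ferraro: Gupta, 8–7.
Janssen vs Ferraro: Ferraro wins 9–6.
Each candidate drops at least one matchup (Yilmaz loses to Janssen; Weber loses to Yilmaz; Gupta loses to Yilmaz; Janssen loses to Ferraro; Ferraro loses to Yilmaz); the cycle Yilmaz → Ferraro → Janssen → Yilmaz rules out a Condorcet winner.

none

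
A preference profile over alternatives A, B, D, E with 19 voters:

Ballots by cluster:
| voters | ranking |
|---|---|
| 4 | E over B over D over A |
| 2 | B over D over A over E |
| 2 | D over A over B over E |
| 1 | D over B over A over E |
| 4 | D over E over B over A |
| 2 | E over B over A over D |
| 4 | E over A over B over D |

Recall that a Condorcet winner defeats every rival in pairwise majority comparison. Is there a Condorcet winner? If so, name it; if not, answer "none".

Head-to-head results (19 voters):
A vs B: 6 to 13, B.
A vs D: A is ranked higher on 2+4 = 6 ballots, D on 13. D wins 13–6.
A vs E: 2+2+1 = 5 for A, 14 for E — E by 14–5.
B vs D: B is ranked higher on 4+2+2+4 = 12 ballots, D on 7. B wins 12–7.
B vs E: B preferred on 2+2+1 = 5 ballots; E wins 14–5.
D vs E: D preferred on 2+2+1+4 = 9 ballots; E wins 10–9.
E wins every pairwise contest, so E is the Condorcet winner.

E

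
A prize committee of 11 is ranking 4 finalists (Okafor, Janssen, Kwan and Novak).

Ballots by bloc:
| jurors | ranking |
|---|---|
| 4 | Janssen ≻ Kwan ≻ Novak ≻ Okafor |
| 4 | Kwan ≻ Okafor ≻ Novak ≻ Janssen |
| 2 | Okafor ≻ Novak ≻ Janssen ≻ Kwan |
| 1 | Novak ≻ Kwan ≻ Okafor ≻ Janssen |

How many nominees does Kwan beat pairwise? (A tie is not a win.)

Kwan against each rival (11 jurors):
Kwan vs Okafor: 4+4+1 = 9 for Kwan, 2 for Okafor — Kwan by 9–2.
Kwan vs Janssen: 4+1 = 5 for Kwan, 6 for Janssen — Janssen by 6–5.
Kwan–Novak: Kwan 8–3.
Kwan beats Okafor, Novak; loses to Janssen — 2 pairwise wins.

2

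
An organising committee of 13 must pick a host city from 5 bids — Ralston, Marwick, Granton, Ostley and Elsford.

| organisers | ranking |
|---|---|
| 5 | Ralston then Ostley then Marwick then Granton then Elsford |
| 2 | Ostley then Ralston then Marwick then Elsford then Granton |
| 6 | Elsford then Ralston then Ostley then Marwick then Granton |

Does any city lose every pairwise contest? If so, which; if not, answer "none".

Pairwise majorities:
Ralston–Marwick: Ralston 13–0.
Ralston vs Granton: Ralston is ranked higher on 5+2+6 = 13 ballots, Granton on 0. Ralston wins 13–0.
Ralston vs Ostley: 5+6 = 11 for Ralston, 2 for Ostley — Ralston by 11–2.
Ralston–Elsford: Ralston 7–6.
Marwick vs Granton: 5+2+6 = 13 for Marwick, 0 for Granton — Marwick by 13–0.
Marwick vs Ostley: Marwick is ranked higher on 0 ballots, Ostley on 13. Ostley wins 13–0.
Marwick–Elsford: Marwick 7–6.
Granton vs Ostley: 0 for Granton, 13 for Ostley — Ostley by 13–0.
Granton vs Elsford: Elsford, 8–5.
Ostley vs Elsford: Ostley, 7–6.
Only Granton has no wins; Granton is the Condorcet loser.

Granton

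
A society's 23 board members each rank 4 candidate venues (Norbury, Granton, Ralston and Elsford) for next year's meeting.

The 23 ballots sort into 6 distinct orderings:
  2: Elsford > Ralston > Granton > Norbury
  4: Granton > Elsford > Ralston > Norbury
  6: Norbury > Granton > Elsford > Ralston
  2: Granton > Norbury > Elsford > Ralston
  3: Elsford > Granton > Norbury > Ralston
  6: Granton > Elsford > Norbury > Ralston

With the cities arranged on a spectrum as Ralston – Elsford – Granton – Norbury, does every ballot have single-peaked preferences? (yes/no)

yes

Axis positions: Ralston=1, Elsford=2, Granton=3, Norbury=4.
Ballot type 1 (peak Elsford at position 2): ranking walks positions 2-1-3-4, expanding outward from the peak — single-peaked.
Ballot type 2 (peak Granton at position 3): ranking walks positions 3-2-1-4, expanding outward from the peak — single-peaked.
Ballot type 3 (peak Norbury at position 4): ranking walks positions 4-3-2-1, expanding outward from the peak — single-peaked.
Ballot type 4 (peak Granton at position 3): ranking walks positions 3-4-2-1, expanding outward from the peak — single-peaked.
Ballot type 5 (peak Elsford at position 2): ranking walks positions 2-3-4-1, expanding outward from the peak — single-peaked.
Ballot type 6 (peak Granton at position 3): ranking walks positions 3-2-4-1, expanding outward from the peak — single-peaked.
Every ranking is single-peaked on this axis.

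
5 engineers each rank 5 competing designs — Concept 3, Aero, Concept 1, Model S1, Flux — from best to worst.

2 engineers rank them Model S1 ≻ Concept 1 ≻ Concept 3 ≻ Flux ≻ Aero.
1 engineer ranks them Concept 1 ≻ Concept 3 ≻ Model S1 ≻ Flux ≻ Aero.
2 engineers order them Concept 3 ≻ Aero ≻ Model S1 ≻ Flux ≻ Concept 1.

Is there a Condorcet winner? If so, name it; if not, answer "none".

none

Check each pair by majority over 5 ballots:
Concept 3 vs Aero: Concept 3 wins 5–0.
Concept 3 vs Concept 1: Concept 1 wins 3–2.
Concept 3–Model S1: Concept 3 3–2.
Concept 3 vs Flux: Concept 3 wins 5–0.
Aero vs Concept 1: Concept 1, 3–2.
Aero vs Model S1: Model S1, 3–2.
Aero–Flux: Flux 3–2.
Concept 1 vs Model S1: Model S1 wins 4–1.
Concept 1 vs Flux: Concept 1, 3–2.
Model S1–Flux: Model S1 5–0.
Each design drops at least one matchup (Concept 3 loses to Concept 1; Aero loses to Concept 3; Concept 1 loses to Model S1; Model S1 loses to Concept 3; Flux loses to Concept 3); the cycle Concept 3 > Model S1 > Concept 1 > Concept 3 rules out a Condorcet winner.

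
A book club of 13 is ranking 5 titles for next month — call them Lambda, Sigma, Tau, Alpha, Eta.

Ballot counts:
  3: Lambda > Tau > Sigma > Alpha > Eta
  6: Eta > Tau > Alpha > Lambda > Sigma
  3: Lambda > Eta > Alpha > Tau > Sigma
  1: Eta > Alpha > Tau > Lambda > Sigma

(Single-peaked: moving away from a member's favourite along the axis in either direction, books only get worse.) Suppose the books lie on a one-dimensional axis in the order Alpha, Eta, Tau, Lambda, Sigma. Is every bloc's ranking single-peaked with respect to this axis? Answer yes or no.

no

Axis positions: Alpha=1, Eta=2, Tau=3, Lambda=4, Sigma=5.
Bloc 1: ranking walks positions 4-3-5-1-2; Alpha is ranked above Eta even though Eta lies between Alpha and the peak Lambda on the axis — preferences dip and rise again. Not single-peaked.
Bloc 2 (peak Eta at position 2): ranking walks positions 2-3-1-4-5, expanding outward from the peak — single-peaked.
Bloc 3: ranking walks positions 4-2-1-3-5; Eta is ranked above Tau even though Tau lies between Eta and the peak Lambda on the axis — preferences dip and rise again. Not single-peaked.
Bloc 4 (peak Eta at position 2): ranking walks positions 2-1-3-4-5, expanding outward from the peak — single-peaked.
Bloc 1 violates single-peakedness, so the profile is not single-peaked on this axis.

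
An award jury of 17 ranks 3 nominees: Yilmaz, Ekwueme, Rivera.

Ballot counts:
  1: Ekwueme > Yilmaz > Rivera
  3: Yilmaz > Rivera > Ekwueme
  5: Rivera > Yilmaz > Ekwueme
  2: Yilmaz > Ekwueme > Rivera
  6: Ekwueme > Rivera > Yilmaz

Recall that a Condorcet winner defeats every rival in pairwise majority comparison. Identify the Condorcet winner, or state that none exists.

Pairwise majorities:
Yilmaz vs Ekwueme: Yilmaz wins 10–7.
Yilmaz vs Rivera: Rivera, 11–6.
Ekwueme–Rivera: Ekwueme 9–8.
No nominee is unbeaten: Yilmaz loses to Rivera; Ekwueme loses to Yilmaz; Rivera loses to Ekwueme. In particular Yilmaz > Ekwueme > Rivera > Yilmaz is a majority cycle — no Condorcet winner exists.

none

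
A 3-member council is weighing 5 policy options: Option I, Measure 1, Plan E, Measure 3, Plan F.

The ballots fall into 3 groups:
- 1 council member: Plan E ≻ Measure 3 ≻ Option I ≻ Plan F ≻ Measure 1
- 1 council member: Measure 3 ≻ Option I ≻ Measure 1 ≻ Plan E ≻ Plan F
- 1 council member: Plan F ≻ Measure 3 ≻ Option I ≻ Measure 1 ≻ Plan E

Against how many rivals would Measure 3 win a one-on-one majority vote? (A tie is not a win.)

4

Measure 3 against each rival (3 council members):
Measure 3 vs Option I: Measure 3 wins 3–0.
Measure 3–Measure 1: Measure 3 3–0.
Measure 3 vs Plan E: 1+1 = 2 for Measure 3, 1 for Plan E — Measure 3 by 2–1.
Measure 3–Plan F: Measure 3 2–1.
Measure 3 beats Option I, Measure 1, Plan E, Plan F — 4 pairwise wins.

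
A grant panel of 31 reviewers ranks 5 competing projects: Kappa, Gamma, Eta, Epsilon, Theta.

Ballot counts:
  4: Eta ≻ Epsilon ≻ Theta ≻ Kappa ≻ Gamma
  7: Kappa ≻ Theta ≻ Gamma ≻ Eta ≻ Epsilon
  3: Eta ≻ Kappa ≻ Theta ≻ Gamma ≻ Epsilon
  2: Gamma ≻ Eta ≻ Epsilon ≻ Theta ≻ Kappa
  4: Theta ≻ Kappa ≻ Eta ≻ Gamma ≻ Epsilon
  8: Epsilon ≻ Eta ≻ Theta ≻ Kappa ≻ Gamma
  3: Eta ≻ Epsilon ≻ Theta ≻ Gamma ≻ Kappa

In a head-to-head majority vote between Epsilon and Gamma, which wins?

Ballots ranking Epsilon above Gamma: 4 + 8 + 3 = 15.
Ballots ranking Gamma above Epsilon: 31 − 15 = 16.
Gamma wins the head-to-head 16–15.

Gamma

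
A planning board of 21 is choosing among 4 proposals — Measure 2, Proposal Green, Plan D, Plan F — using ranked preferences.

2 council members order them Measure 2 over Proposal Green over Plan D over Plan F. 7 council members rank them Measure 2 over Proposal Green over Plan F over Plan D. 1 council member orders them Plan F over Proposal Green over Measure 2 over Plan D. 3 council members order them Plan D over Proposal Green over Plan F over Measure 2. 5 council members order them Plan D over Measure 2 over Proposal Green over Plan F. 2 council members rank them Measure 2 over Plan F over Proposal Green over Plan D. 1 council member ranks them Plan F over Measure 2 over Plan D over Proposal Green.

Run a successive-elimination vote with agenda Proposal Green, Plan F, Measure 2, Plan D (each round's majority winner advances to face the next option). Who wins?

Round 1: Proposal Green vs Plan F — 17–4, Proposal Green advances.
Round 2: Proposal Green vs Measure 2 — 4–17, Measure 2 advances.
Round 3: Measure 2 vs Plan D — 13–8, Measure 2 advances.
The agenda winner is Measure 2.

Measure 2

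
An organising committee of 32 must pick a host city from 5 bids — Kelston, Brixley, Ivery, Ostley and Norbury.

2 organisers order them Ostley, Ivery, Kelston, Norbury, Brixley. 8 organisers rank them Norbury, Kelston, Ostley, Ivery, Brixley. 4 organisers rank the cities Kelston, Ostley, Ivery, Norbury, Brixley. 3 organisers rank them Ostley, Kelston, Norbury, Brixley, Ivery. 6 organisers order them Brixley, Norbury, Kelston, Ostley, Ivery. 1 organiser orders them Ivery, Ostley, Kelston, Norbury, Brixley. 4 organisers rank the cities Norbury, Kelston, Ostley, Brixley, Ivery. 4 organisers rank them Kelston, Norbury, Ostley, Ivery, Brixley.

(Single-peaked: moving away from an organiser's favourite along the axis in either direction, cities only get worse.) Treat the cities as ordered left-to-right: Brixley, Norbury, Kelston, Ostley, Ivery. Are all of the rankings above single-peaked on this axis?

yes

Axis positions: Brixley=1, Norbury=2, Kelston=3, Ostley=4, Ivery=5.
Cluster 1 (peak Ostley at position 4): ranking walks positions 4-5-3-2-1, expanding outward from the peak — single-peaked.
Cluster 2 (peak Norbury at position 2): ranking walks positions 2-3-4-5-1, expanding outward from the peak — single-peaked.
Cluster 3 (peak Kelston at position 3): ranking walks positions 3-4-5-2-1, expanding outward from the peak — single-peaked.
Cluster 4 (peak Ostley at position 4): ranking walks positions 4-3-2-1-5, expanding outward from the peak — single-peaked.
Cluster 5 (peak Brixley at position 1): ranking walks positions 1-2-3-4-5, expanding outward from the peak — single-peaked.
Cluster 6 (peak Ivery at position 5): ranking walks positions 5-4-3-2-1, expanding outward from the peak — single-peaked.
Cluster 7 (peak Norbury at position 2): ranking walks positions 2-3-4-1-5, expanding outward from the peak — single-peaked.
Cluster 8 (peak Kelston at position 3): ranking walks positions 3-2-4-5-1, expanding outward from the peak — single-peaked.
Every ranking is single-peaked on this axis.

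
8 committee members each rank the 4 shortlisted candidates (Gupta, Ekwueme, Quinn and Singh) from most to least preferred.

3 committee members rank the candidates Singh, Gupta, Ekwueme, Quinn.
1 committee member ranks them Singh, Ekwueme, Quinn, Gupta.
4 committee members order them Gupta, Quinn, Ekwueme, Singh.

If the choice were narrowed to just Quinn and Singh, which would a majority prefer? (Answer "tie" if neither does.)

tie

Ballots ranking Quinn above Singh: 4.
Ballots ranking Singh above Quinn: 8 − 4 = 4.
4–4: the pair ties.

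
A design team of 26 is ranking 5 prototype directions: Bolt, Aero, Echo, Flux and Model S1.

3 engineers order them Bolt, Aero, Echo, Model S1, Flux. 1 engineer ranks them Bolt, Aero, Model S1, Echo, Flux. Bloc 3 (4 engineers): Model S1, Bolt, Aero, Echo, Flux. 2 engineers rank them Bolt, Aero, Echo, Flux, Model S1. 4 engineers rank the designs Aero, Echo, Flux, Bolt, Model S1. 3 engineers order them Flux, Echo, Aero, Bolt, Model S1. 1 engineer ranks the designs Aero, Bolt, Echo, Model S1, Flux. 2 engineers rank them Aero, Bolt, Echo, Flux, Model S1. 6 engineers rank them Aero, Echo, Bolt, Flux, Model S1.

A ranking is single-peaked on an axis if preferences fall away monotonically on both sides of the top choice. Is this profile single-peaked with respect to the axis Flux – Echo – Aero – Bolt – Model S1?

Axis positions: Flux=1, Echo=2, Aero=3, Bolt=4, Model S1=5.
Bloc 1 (peak Bolt at position 4): ranking walks positions 4-3-2-5-1, expanding outward from the peak — single-peaked.
Bloc 2 (peak Bolt at position 4): ranking walks positions 4-3-5-2-1, expanding outward from the peak — single-peaked.
Bloc 3 (peak Model S1 at position 5): ranking walks positions 5-4-3-2-1, expanding outward from the peak — single-peaked.
Bloc 4 (peak Bolt at position 4): ranking walks positions 4-3-2-1-5, expanding outward from the peak — single-peaked.
Bloc 5 (peak Aero at position 3): ranking walks positions 3-2-1-4-5, expanding outward from the peak — single-peaked.
Bloc 6 (peak Flux at position 1): ranking walks positions 1-2-3-4-5, expanding outward from the peak — single-peaked.
Bloc 7 (peak Aero at position 3): ranking walks positions 3-4-2-5-1, expanding outward from the peak — single-peaked.
Bloc 8 (peak Aero at position 3): ranking walks positions 3-4-2-1-5, expanding outward from the peak — single-peaked.
Bloc 9 (peak Aero at position 3): ranking walks positions 3-2-4-1-5, expanding outward from the peak — single-peaked.
Every ranking is single-peaked on this axis.

yes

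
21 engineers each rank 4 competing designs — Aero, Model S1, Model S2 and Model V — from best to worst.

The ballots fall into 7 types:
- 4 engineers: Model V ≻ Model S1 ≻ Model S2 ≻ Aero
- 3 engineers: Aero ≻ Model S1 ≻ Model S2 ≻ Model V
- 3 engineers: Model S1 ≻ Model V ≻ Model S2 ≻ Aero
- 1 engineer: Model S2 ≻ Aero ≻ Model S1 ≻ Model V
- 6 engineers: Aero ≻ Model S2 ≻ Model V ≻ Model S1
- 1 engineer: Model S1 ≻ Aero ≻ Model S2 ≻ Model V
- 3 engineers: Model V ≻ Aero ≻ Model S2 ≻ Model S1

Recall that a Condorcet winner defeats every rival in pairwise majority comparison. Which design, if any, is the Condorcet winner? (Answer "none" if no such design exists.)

Aero

Pairwise majorities:
Aero–Model S1: Aero 13–8.
Aero–Model S2: Aero 13–8.
Aero vs Model V: Aero, 11–10.
Model S1–Model S2: Model S1 11–10.
Model S1 vs Model V: Model V, 13–8.
Model S2 vs Model V: Model S2 wins 11–10.
Only Aero has no losses; Aero is the Condorcet winner.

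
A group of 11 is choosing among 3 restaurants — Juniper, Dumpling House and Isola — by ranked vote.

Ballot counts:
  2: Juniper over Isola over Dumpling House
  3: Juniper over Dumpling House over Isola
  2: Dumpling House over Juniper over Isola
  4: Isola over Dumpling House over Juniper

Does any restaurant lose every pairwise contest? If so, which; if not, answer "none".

Head-to-head results (11 friends):
Juniper–Dumpling House: Dumpling House 6–5.
Juniper vs Isola: 7 to 4, Juniper.
Dumpling House vs Isola: 3+2 = 5 for Dumpling House, 6 for Isola — Isola by 6–5.
Each restaurant has at least one pairwise win (Juniper beats Isola; Dumpling House beats Juniper; Isola beats Dumpling House) — no Condorcet loser.

none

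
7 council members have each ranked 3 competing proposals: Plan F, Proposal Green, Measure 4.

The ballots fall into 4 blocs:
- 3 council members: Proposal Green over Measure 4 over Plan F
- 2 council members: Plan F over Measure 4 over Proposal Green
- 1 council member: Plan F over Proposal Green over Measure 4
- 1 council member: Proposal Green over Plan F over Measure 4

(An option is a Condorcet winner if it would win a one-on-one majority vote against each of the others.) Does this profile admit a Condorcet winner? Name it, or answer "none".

Check each pair by majority over 7 ballots:
Plan F vs Proposal Green: 3 to 4, Proposal Green.
Plan F vs Measure 4: Plan F preferred on 2+1+1 = 4 ballots; Plan F wins 4–3.
Proposal Green vs Measure 4: Proposal Green wins 5–2.
Only Proposal Green has no losses; Proposal Green is the Condorcet winner.

Proposal Green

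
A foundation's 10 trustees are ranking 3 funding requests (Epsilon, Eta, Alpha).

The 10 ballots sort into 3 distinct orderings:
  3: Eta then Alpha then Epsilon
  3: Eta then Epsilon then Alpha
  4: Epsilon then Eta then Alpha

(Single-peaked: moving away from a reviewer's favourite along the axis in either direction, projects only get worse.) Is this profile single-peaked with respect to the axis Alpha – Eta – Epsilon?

Axis positions: Alpha=1, Eta=2, Epsilon=3.
Cluster 1 (peak Eta at position 2): ranking walks positions 2-1-3, expanding outward from the peak — single-peaked.
Cluster 2 (peak Eta at position 2): ranking walks positions 2-3-1, expanding outward from the peak — single-peaked.
Cluster 3 (peak Epsilon at position 3): ranking walks positions 3-2-1, expanding outward from the peak — single-peaked.
Every ranking is single-peaked on this axis.

yes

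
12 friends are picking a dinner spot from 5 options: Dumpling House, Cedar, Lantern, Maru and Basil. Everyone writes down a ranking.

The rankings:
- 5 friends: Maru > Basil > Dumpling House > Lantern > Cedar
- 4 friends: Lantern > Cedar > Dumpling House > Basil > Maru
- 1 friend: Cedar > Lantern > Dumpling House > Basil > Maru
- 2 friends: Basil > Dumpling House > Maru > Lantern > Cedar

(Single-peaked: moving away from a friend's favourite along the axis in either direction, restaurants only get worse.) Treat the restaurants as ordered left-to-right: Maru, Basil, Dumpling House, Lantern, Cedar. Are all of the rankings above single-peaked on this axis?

yes

Axis positions: Maru=1, Basil=2, Dumpling House=3, Lantern=4, Cedar=5.
Type 1 (peak Maru at position 1): ranking walks positions 1-2-3-4-5, expanding outward from the peak — single-peaked.
Type 2 (peak Lantern at position 4): ranking walks positions 4-5-3-2-1, expanding outward from the peak — single-peaked.
Type 3 (peak Cedar at position 5): ranking walks positions 5-4-3-2-1, expanding outward from the peak — single-peaked.
Type 4 (peak Basil at position 2): ranking walks positions 2-3-1-4-5, expanding outward from the peak — single-peaked.
Every ranking is single-peaked on this axis.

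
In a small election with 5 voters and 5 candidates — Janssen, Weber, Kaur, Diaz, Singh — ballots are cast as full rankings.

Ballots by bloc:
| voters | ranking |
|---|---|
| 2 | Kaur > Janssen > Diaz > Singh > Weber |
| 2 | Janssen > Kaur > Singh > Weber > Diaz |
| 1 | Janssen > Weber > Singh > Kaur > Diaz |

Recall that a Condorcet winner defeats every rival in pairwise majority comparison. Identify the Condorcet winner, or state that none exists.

Janssen

Pairwise majorities:
Janssen vs Weber: Janssen wins 5–0.
Janssen–Kaur: Janssen 3–2.
Janssen vs Diaz: Janssen wins 5–0.
Janssen–Singh: Janssen 5–0.
Weber vs Kaur: Kaur, 4–1.
Weber–Diaz: Weber 3–2.
Weber vs Singh: Singh wins 4–1.
Kaur vs Diaz: Kaur wins 5–0.
Kaur vs Singh: Kaur wins 4–1.
Diaz–Singh: Singh 3–2.
Janssen beats each of Weber, Kaur, Diaz, Singh — Janssen is the Condorcet winner.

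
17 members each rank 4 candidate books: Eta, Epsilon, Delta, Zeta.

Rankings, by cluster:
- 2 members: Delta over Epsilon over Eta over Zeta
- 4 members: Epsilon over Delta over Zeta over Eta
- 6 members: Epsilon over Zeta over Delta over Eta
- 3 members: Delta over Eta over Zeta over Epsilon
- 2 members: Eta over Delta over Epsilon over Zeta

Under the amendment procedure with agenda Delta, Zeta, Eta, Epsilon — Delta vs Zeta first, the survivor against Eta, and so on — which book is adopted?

Round 1: Delta vs Zeta — 11–6, Delta advances.
Round 2: Delta vs Eta — 15–2, Delta advances.
Round 3: Delta vs Epsilon — 7–10, Epsilon advances.
The agenda winner is Epsilon.

Epsilon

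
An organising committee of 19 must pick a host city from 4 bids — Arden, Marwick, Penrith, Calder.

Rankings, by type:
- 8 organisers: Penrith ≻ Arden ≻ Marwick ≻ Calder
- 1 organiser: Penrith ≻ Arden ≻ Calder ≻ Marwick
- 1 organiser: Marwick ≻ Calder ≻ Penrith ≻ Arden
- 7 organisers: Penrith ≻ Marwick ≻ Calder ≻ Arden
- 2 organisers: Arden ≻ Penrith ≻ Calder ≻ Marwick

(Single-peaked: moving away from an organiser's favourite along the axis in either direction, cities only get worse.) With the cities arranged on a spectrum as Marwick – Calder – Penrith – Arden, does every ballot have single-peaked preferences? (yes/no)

Axis positions: Marwick=1, Calder=2, Penrith=3, Arden=4.
Type 1: ranking walks positions 3-4-1-2; Marwick is ranked above Calder even though Calder lies between Marwick and the peak Penrith on the axis — preferences dip and rise again. Not single-peaked.
Type 2 (peak Penrith at position 3): ranking walks positions 3-4-2-1, expanding outward from the peak — single-peaked.
Type 3 (peak Marwick at position 1): ranking walks positions 1-2-3-4, expanding outward from the peak — single-peaked.
Type 4: ranking walks positions 3-1-2-4; Marwick is ranked above Calder even though Calder lies between Marwick and the peak Penrith on the axis — preferences dip and rise again. Not single-peaked.
Type 5 (peak Arden at position 4): ranking walks positions 4-3-2-1, expanding outward from the peak — single-peaked.
Type 1 violates single-peakedness, so the profile is not single-peaked on this axis.

no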